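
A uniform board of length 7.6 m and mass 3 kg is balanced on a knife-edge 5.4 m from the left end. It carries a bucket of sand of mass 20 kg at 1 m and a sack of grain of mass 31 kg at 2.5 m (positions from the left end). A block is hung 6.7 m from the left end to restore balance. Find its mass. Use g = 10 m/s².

m ≈ 141 kg

Choose the knife-edge (at 5.4 m from the left end) as the axis so the support reaction has zero arm there.
Beam weight: 3 × 10 = 30 N down at 3.8 m → arm 1.6 m, τ = 30 × 1.6 = 48 N·m counterclockwise.
Bucket of sand: 20 × 10 = 200 N down at 1 m → arm 4.4 m, τ = 200 × 4.4 = 880 N·m counterclockwise.
Sack of grain: 31 × 10 = 310 N down at 2.5 m → arm 2.9 m, τ = 310 × 2.9 = 899 N·m counterclockwise.
Net moment of known loads = 1827 N·m counterclockwise.
An unknown mass m at 6.7 m has arm 1.3 m; its moment is m·g·1.3 clockwise.
Στ = 0 ⇒ m × 10 × 1.3 = 1827 ⇒ m = 1827 / (10 × 1.3) = 141 kg.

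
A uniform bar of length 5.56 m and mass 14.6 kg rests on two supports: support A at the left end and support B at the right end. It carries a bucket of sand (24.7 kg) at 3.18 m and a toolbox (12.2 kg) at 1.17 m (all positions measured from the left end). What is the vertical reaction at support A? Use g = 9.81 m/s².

Taking torques about support B:
Beam weight: 14.6 × 9.81 = 143.2 N down at 2.78 m → arm 2.78 m, τ = 143.2 × 2.78 = 398.1 N·m counterclockwise.
Bucket of sand: 24.7 × 9.81 = 242.3 N down at 3.18 m → arm 2.38 m, τ = 242.3 × 2.38 = 576.7 N·m counterclockwise.
Toolbox: 12.2 × 9.81 = 119.7 N down at 1.17 m → arm 4.39 m, τ = 119.7 × 4.39 = 525.5 N·m counterclockwise.
Net load moment about support B = 1500 N·m counterclockwise.
Reaction R at support A is upward at 0 m, arm 5.56 m → moment R × 5.56 clockwise.
For rotational equilibrium, R × 5.56 = 1500, so R = 270 N.

R_A ≈ 270 N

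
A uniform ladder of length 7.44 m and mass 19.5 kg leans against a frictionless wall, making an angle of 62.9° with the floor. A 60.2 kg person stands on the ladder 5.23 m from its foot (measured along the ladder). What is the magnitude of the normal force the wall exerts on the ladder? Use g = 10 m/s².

N_wall ≈ 266 N

Sum moments about the foot of the ladder (the floor normal and friction both act there and drop out).
Ladder weight 19.5×10 = 195 N acts at 3.72 m along the ladder; its horizontal arm is 3.72·cos62.9° = 1.695 m → τ = 330.5 N·m clockwise.
Person: 60.2×10 = 602 N at 5.23 m → arm 2.382 m → τ = 1434 N·m clockwise.
Wall normal N acts horizontally at the top; its moment arm is the height L sinθ = 7.44·sin62.9° = 6.623 m, counterclockwise.
Setting net torque to zero: N × 6.623 = 1764 → N = 266 N.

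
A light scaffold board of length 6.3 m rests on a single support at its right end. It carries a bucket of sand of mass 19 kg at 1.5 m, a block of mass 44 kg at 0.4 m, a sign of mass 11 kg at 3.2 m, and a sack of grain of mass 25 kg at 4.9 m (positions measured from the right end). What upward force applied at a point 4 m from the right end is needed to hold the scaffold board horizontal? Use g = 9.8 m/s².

Choose the right end as the axis so the unknown pivot reaction has zero arm there.
Bucket of sand: 19 × 9.8 = 186.2 N down at 1.5 m → arm 1.5 m, τ = 186.2 × 1.5 = 279.3 N·m counterclockwise.
Block: 44 × 9.8 = 431.2 N down at 0.4 m → arm 0.4 m, τ = 431.2 × 0.4 = 172.5 N·m counterclockwise.
Sign: 11 × 9.8 = 107.8 N down at 3.2 m → arm 3.2 m, τ = 107.8 × 3.2 = 345 N·m counterclockwise.
Sack of grain: 25 × 9.8 = 245 N down at 4.9 m → arm 4.9 m, τ = 245 × 4.9 = 1200 N·m counterclockwise.
Net moment of the loads = 1997 N·m counterclockwise.
The upward force F acts at a point 4 m from the right end, arm 4 m, giving F × 4 clockwise.
Setting net torque to zero: F × 4 = 1997 → F = 1997 / 4 = 499 N.

F ≈ 499 N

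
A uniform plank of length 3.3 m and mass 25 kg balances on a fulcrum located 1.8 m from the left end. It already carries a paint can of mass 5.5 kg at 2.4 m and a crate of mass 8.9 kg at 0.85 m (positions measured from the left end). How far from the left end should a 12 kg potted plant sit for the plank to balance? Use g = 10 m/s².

x ≈ 2.54 m from the left end

Taking torques about the fulcrum (at 1.8 m from the left end):
Beam weight: 25 × 10 = 250 N down at 1.65 m → arm 0.15 m, τ = 250 × 0.15 = 37.5 N·m counterclockwise.
Paint can: 5.5 × 10 = 55 N down at 2.4 m → arm 0.6 m, τ = 55 × 0.6 = 33 N·m clockwise.
Crate: 8.9 × 10 = 89 N down at 0.85 m → arm 0.95 m, τ = 89 × 0.95 = 84.55 N·m counterclockwise.
Net moment of existing loads = 89.05 N·m counterclockwise.
The potted plant weighs 12 × 10 = 120 N and must supply an equal clockwise moment, so its lever arm about the fulcrum is 89.05 / 120 = 0.742 m.
That puts it at 1.8 + 0.742 = 2.54 m from the left end.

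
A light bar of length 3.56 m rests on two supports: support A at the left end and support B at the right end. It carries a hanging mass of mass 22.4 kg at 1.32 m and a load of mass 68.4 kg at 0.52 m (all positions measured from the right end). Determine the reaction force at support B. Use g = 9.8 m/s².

R_B ≈ 711 N

Choose support A as the axis so its reaction then has zero moment arm.
Hanging mass: 22.4 × 9.8 = 219.5 N down at 1.32 m → arm 2.24 m, τ = 219.5 × 2.24 = 491.7 N·m clockwise.
Load: 68.4 × 9.8 = 670.3 N down at 0.52 m → arm 3.04 m, τ = 670.3 × 3.04 = 2038 N·m clockwise.
Net load moment about support A = 2530 N·m clockwise.
Reaction R at support B is upward at 0 m, arm 3.56 m → moment R × 3.56 counterclockwise.
Balancing moments: R × 3.56 = 2530, giving R = 711 N.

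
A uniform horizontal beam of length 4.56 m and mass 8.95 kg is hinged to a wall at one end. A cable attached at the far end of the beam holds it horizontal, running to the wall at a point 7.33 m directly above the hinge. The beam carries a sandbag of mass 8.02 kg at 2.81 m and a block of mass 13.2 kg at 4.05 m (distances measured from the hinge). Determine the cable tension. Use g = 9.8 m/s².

Take moments about the hinge.
Beam weight: 8.95 × 9.8 = 87.71 N down at 2.28 m → arm 2.28 m, τ = 87.71 × 2.28 = 200 N·m clockwise.
Sandbag: 8.02 × 9.8 = 78.6 N down at 2.81 m → arm 2.81 m, τ = 78.6 × 2.81 = 220.9 N·m clockwise.
Block: 13.2 × 9.8 = 129.4 N down at 4.05 m → arm 4.05 m, τ = 129.4 × 4.05 = 524.1 N·m clockwise.
Total clockwise load moment = 945 N·m.
The cable tension T acts at 4.56 m; only its component perpendicular to the beam, T sinθ, produces torque. sinθ = h/√(h²+d²) = 7.33/√(7.33²+4.56²) = 0.8491.
Balancing moments: T × 4.56 × 0.8491 = 945, giving T = 945 / 3.872 = 244 N.

T ≈ 244 N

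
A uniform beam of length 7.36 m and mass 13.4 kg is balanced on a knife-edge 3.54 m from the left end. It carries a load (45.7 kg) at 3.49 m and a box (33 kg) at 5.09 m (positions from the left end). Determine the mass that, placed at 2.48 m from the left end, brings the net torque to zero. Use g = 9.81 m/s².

Take moments about the knife-edge (at 3.54 m from the left end).
Beam weight: 13.4 × 9.81 = 131.5 N down at 3.68 m → arm 0.14 m, τ = 131.5 × 0.14 = 18.41 N·m clockwise.
Load: 45.7 × 9.81 = 448.3 N down at 3.49 m → arm 0.05 m, τ = 448.3 × 0.05 = 22.42 N·m counterclockwise.
Box: 33 × 9.81 = 323.7 N down at 5.09 m → arm 1.55 m, τ = 323.7 × 1.55 = 501.7 N·m clockwise.
Net moment of known loads = 497.7 N·m clockwise.
An unknown mass m at 2.48 m has arm 1.06 m; its moment is m·g·1.06 counterclockwise.
Setting net torque to zero: m × 9.81 × 1.06 = 497.7 → m = 497.7 / (9.81 × 1.06) = 47.9 kg.

m ≈ 47.9 kg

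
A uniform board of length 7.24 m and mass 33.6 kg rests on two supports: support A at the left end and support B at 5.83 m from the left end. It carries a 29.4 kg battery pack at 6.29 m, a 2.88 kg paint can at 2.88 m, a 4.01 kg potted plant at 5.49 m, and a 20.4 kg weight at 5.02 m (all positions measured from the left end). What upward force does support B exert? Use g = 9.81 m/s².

About support A:
Beam weight: 33.6 × 9.81 = 329.6 N down at 3.62 m → arm 3.62 m, τ = 329.6 × 3.62 = 1193 N·m clockwise.
Battery pack: 29.4 × 9.81 = 288.4 N down at 6.29 m → arm 6.29 m, τ = 288.4 × 6.29 = 1814 N·m clockwise.
Paint can: 2.88 × 9.81 = 28.25 N down at 2.88 m → arm 2.88 m, τ = 28.25 × 2.88 = 81.36 N·m clockwise.
Potted plant: 4.01 × 9.81 = 39.34 N down at 5.49 m → arm 5.49 m, τ = 39.34 × 5.49 = 216 N·m clockwise.
Weight: 20.4 × 9.81 = 200.1 N down at 5.02 m → arm 5.02 m, τ = 200.1 × 5.02 = 1005 N·m clockwise.
Net load moment about support A = 4309 N·m clockwise.
Reaction R at support B is upward at 5.83 m, arm 5.83 m → moment R × 5.83 counterclockwise.
For rotational equilibrium, R × 5.83 = 4309, so R = 739 N.

R_B ≈ 739 N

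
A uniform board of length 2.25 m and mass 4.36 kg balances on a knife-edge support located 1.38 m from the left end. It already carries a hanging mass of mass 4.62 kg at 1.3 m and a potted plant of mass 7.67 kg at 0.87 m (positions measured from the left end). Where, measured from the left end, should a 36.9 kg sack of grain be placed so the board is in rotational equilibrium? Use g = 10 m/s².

Taking torques about the knife-edge support (at 1.38 m from the left end):
Beam weight: 4.36 × 10 = 43.6 N down at 1.125 m → arm 0.255 m, τ = 43.6 × 0.255 = 11.12 N·m counterclockwise.
Hanging mass: 4.62 × 10 = 46.2 N down at 1.3 m → arm 0.08 m, τ = 46.2 × 0.08 = 3.696 N·m counterclockwise.
Potted plant: 7.67 × 10 = 76.7 N down at 0.87 m → arm 0.51 m, τ = 76.7 × 0.51 = 39.12 N·m counterclockwise.
Net moment of existing loads = 53.94 N·m counterclockwise.
The sack of grain weighs 36.9 × 10 = 369 N and must supply an equal clockwise moment, so its lever arm about the knife-edge support is 53.94 / 369 = 0.146 m.
That puts it at 1.38 + 0.146 = 1.53 m from the left end.

x ≈ 1.53 m from the left end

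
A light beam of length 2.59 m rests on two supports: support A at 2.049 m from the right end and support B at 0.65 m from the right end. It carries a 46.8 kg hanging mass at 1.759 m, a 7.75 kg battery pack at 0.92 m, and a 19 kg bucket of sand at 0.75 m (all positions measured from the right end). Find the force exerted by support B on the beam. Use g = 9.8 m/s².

Taking torques about support A:
Hanging mass: 46.8 × 9.8 = 458.6 N down at 1.759 m → arm 0.29 m, τ = 458.6 × 0.29 = 133 N·m clockwise.
Battery pack: 7.75 × 9.8 = 75.95 N down at 0.92 m → arm 1.129 m, τ = 75.95 × 1.129 = 85.75 N·m clockwise.
Bucket of sand: 19 × 9.8 = 186.2 N down at 0.75 m → arm 1.299 m, τ = 186.2 × 1.299 = 241.9 N·m clockwise.
Net load moment about support A = 460.6 N·m clockwise.
Reaction R at support B is upward at 0.65 m, arm 1.399 m → moment R × 1.399 counterclockwise.
Στ = 0 ⇒ R × 1.399 = 460.6 ⇒ R = 329 N.

R_B ≈ 329 N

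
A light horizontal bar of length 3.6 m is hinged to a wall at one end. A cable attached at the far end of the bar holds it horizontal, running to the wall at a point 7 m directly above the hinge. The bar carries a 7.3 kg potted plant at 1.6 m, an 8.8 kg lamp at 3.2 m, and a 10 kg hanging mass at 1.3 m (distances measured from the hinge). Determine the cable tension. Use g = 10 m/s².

About the hinge:
Potted plant: 7.3 × 10 = 73 N down at 1.6 m → arm 1.6 m, τ = 73 × 1.6 = 116.8 N·m clockwise.
Lamp: 8.8 × 10 = 88 N down at 3.2 m → arm 3.2 m, τ = 88 × 3.2 = 281.6 N·m clockwise.
Hanging mass: 10 × 10 = 100 N down at 1.3 m → arm 1.3 m, τ = 100 × 1.3 = 130 N·m clockwise.
Total clockwise load moment = 528.4 N·m.
The cable tension T acts at 3.6 m; only its component perpendicular to the bar, T sinθ, produces torque. sinθ = h/√(h²+d²) = 7/√(7²+3.6²) = 0.8893.
Setting net torque to zero: T × 3.6 × 0.8893 = 528.4 → T = 528.4 / 3.201 = 165 N.

T ≈ 165 N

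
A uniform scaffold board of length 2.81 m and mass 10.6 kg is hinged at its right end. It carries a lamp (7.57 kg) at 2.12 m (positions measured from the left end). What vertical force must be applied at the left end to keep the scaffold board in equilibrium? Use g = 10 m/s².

Taking torques about the right end:
Beam weight: 10.6 × 10 = 106 N down at 1.405 m → arm 1.405 m, τ = 106 × 1.405 = 148.9 N·m counterclockwise.
Lamp: 7.57 × 10 = 75.7 N down at 2.12 m → arm 0.69 m, τ = 75.7 × 0.69 = 52.23 N·m counterclockwise.
Net moment of the loads = 201.1 N·m counterclockwise.
The upward force F acts at the left end, arm 2.81 m, giving F × 2.81 clockwise.
Balancing moments: F × 2.81 = 201.1, giving F = 201.1 / 2.81 = 71.6 N.

F ≈ 71.6 N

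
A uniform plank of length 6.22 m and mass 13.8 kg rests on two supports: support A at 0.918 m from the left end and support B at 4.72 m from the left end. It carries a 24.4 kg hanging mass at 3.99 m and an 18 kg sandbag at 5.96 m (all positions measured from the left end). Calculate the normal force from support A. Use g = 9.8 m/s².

R_A ≈ 45.6 N

Sum moments about support B (its reaction then has zero moment arm).
Beam weight: 13.8 × 9.8 = 135.2 N down at 3.11 m → arm 1.61 m, τ = 135.2 × 1.61 = 217.7 N·m counterclockwise.
Hanging mass: 24.4 × 9.8 = 239.1 N down at 3.99 m → arm 0.73 m, τ = 239.1 × 0.73 = 174.5 N·m counterclockwise.
Sandbag: 18 × 9.8 = 176.4 N down at 5.96 m → arm 1.24 m, τ = 176.4 × 1.24 = 218.7 N·m clockwise.
Net load moment about support B = 173.5 N·m counterclockwise.
Reaction R at support A is upward at 0.918 m, arm 3.802 m → moment R × 3.802 clockwise.
Setting net torque to zero: R × 3.802 = 173.5 → R = 45.6 N.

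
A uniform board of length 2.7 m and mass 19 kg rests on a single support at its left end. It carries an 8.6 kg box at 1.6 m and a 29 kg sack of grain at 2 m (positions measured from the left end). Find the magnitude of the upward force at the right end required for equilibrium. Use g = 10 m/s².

Choose the left end as the axis so the unknown pivot reaction has zero arm there.
Beam weight: 19 × 10 = 190 N down at 1.35 m → arm 1.35 m, τ = 190 × 1.35 = 256.5 N·m clockwise.
Box: 8.6 × 10 = 86 N down at 1.6 m → arm 1.6 m, τ = 86 × 1.6 = 137.6 N·m clockwise.
Sack of grain: 29 × 10 = 290 N down at 2 m → arm 2 m, τ = 290 × 2 = 580 N·m clockwise.
Net moment of the loads = 974.1 N·m clockwise.
The upward force F acts at the right end, arm 2.7 m, giving F × 2.7 counterclockwise.
For rotational equilibrium, F × 2.7 = 974.1, so F = 974.1 / 2.7 = 361 N.

F ≈ 361 N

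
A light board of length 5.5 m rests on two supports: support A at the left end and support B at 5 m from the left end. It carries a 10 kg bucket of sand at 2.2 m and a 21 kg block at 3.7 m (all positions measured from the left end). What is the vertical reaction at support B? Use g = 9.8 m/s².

R_B ≈ 195 N

Taking torques about support A:
Bucket of sand: 10 × 9.8 = 98 N down at 2.2 m → arm 2.2 m, τ = 98 × 2.2 = 215.6 N·m clockwise.
Block: 21 × 9.8 = 205.8 N down at 3.7 m → arm 3.7 m, τ = 205.8 × 3.7 = 761.5 N·m clockwise.
Net load moment about support A = 977.1 N·m clockwise.
Reaction R at support B is upward at 5 m, arm 5 m → moment R × 5 counterclockwise.
Balancing moments: R × 5 = 977.1, giving R = 195 N.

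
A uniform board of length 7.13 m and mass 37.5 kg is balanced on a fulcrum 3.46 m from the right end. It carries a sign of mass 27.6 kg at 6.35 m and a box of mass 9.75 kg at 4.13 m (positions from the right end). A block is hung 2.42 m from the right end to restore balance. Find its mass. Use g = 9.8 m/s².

Choose the fulcrum (at 3.46 m from the right end) as the axis so the support reaction has zero arm there.
Beam weight: 37.5 × 9.8 = 367.5 N down at 3.565 m → arm 0.105 m, τ = 367.5 × 0.105 = 38.59 N·m counterclockwise.
Sign: 27.6 × 9.8 = 270.5 N down at 6.35 m → arm 2.89 m, τ = 270.5 × 2.89 = 781.7 N·m counterclockwise.
Box: 9.75 × 9.8 = 95.55 N down at 4.13 m → arm 0.67 m, τ = 95.55 × 0.67 = 64.02 N·m counterclockwise.
Net moment of known loads = 884.3 N·m counterclockwise.
An unknown mass m at 2.42 m has arm 1.04 m; its moment is m·g·1.04 clockwise.
Setting net torque to zero: m × 9.8 × 1.04 = 884.3 → m = 884.3 / (9.8 × 1.04) = 86.8 kg.

m ≈ 86.8 kg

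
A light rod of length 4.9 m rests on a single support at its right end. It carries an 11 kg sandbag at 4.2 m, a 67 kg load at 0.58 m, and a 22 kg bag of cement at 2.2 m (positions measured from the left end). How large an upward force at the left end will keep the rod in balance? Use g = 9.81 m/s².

F ≈ 714 N

Choose the right end as the axis so the unknown pivot reaction has zero arm there.
Sandbag: 11 × 9.81 = 107.9 N down at 4.2 m → arm 0.7 m, τ = 107.9 × 0.7 = 75.53 N·m counterclockwise.
Load: 67 × 9.81 = 657.3 N down at 0.58 m → arm 4.32 m, τ = 657.3 × 4.32 = 2840 N·m counterclockwise.
Bag of cement: 22 × 9.81 = 215.8 N down at 2.2 m → arm 2.7 m, τ = 215.8 × 2.7 = 582.7 N·m counterclockwise.
Net moment of the loads = 3498 N·m counterclockwise.
The upward force F acts at the left end, arm 4.9 m, giving F × 4.9 clockwise.
Balancing moments: F × 4.9 = 3498, giving F = 3498 / 4.9 = 714 N.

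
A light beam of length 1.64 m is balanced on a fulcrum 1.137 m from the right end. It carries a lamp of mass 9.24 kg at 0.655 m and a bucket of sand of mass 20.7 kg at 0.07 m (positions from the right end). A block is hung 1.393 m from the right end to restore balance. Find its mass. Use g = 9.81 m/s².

m ≈ 104 kg

Choose the fulcrum (at 1.137 m from the right end) as the axis so the support reaction has zero arm there.
Lamp: 9.24 × 9.81 = 90.64 N down at 0.655 m → arm 0.482 m, τ = 90.64 × 0.482 = 43.69 N·m clockwise.
Bucket of sand: 20.7 × 9.81 = 203.1 N down at 0.07 m → arm 1.067 m, τ = 203.1 × 1.067 = 216.7 N·m clockwise.
Net moment of known loads = 260.4 N·m clockwise.
An unknown mass m at 1.393 m has arm 0.256 m; its moment is m·g·0.256 counterclockwise.
For rotational equilibrium, m × 9.81 × 0.256 = 260.4, so m = 260.4 / (9.81 × 0.256) = 104 kg.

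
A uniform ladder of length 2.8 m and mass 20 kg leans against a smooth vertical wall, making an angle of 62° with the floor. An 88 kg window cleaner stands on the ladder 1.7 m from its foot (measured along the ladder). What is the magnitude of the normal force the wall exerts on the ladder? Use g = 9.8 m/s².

Choose the foot of the ladder as the axis so the floor normal and friction both act there and drop out.
Ladder weight 20×9.8 = 196 N acts at 1.4 m along the ladder; its horizontal arm is 1.4·cos62° = 0.6573 m → τ = 128.8 N·m clockwise.
Window cleaner: 88×9.8 = 862.4 N at 1.7 m → arm 0.7981 m → τ = 688.3 N·m clockwise.
Wall normal N acts horizontally at the top; its moment arm is the height L sinθ = 2.8·sin62° = 2.472 m, counterclockwise.
Balancing moments: N × 2.472 = 817.1, giving N = 331 N.

N_wall ≈ 331 N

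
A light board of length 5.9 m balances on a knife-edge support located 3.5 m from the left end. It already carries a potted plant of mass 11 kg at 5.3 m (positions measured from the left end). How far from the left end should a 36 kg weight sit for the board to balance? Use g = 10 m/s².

Take moments about the knife-edge support (at 3.5 m from the left end).
Potted plant: 11 × 10 = 110 N down at 5.3 m → arm 1.8 m, τ = 110 × 1.8 = 198 N·m clockwise.
Net moment of existing loads = 198 N·m clockwise.
The weight weighs 36 × 10 = 360 N and must supply an equal counterclockwise moment, so its lever arm about the knife-edge support is 198 / 360 = 0.55 m.
That puts it at 3.5 − 0.55 = 2.95 m from the left end.

x ≈ 2.95 m from the left end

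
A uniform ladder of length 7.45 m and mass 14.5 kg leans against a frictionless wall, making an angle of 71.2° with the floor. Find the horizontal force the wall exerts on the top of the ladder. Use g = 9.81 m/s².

Sum moments about the foot of the ladder (the floor normal and friction both act there and drop out).
Ladder weight 14.5×9.81 = 142.2 N acts at 3.725 m along the ladder; its horizontal arm is 3.725·cos71.2° = 1.2 m → τ = 170.6 N·m clockwise.
Wall normal N acts horizontally at the top; its moment arm is the height L sinθ = 7.45·sin71.2° = 7.053 m, counterclockwise.
Setting net torque to zero: N × 7.053 = 170.6 → N = 24.2 N.

N_wall ≈ 24.2 N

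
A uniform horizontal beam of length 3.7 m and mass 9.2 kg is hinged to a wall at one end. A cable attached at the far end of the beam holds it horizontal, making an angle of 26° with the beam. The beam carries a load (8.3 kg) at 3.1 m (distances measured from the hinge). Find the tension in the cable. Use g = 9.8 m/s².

T ≈ 258 N

About the hinge:
Beam weight: 9.2 × 9.8 = 90.16 N down at 1.85 m → arm 1.85 m, τ = 90.16 × 1.85 = 166.8 N·m clockwise.
Load: 8.3 × 9.8 = 81.34 N down at 3.1 m → arm 3.1 m, τ = 81.34 × 3.1 = 252.2 N·m clockwise.
Total clockwise load moment = 419 N·m.
The cable tension T acts at 3.7 m; only its component perpendicular to the beam, T sinθ, produces torque. sin 26° = 0.4384.
Balancing moments: T × 3.7 × 0.4384 = 419, giving T = 419 / 1.622 = 258 N.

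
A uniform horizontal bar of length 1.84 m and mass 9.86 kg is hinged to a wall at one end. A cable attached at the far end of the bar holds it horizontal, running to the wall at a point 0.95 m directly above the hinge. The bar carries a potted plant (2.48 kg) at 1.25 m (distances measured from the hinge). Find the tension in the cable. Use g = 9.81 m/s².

Taking torques about the hinge:
Beam weight: 9.86 × 9.81 = 96.73 N down at 0.92 m → arm 0.92 m, τ = 96.73 × 0.92 = 88.99 N·m clockwise.
Potted plant: 2.48 × 9.81 = 24.33 N down at 1.25 m → arm 1.25 m, τ = 24.33 × 1.25 = 30.41 N·m clockwise.
Total clockwise load moment = 119.4 N·m.
The cable tension T acts at 1.84 m; only its component perpendicular to the bar, T sinθ, produces torque. sinθ = h/√(h²+d²) = 0.95/√(0.95²+1.84²) = 0.4588.
Στ = 0 ⇒ T × 1.84 × 0.4588 = 119.4 ⇒ T = 119.4 / 0.8442 = 141 N.

T ≈ 141 N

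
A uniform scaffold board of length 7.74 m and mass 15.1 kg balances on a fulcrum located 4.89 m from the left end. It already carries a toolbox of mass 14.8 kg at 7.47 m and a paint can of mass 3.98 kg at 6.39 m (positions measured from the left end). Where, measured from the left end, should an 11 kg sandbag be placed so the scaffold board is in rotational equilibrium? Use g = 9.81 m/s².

Taking torques about the fulcrum (at 4.89 m from the left end):
Beam weight: 15.1 × 9.81 = 148.1 N down at 3.87 m → arm 1.02 m, τ = 148.1 × 1.02 = 151.1 N·m counterclockwise.
Toolbox: 14.8 × 9.81 = 145.2 N down at 7.47 m → arm 2.58 m, τ = 145.2 × 2.58 = 374.6 N·m clockwise.
Paint can: 3.98 × 9.81 = 39.04 N down at 6.39 m → arm 1.5 m, τ = 39.04 × 1.5 = 58.56 N·m clockwise.
Net moment of existing loads = 282.1 N·m clockwise.
The sandbag weighs 11 × 9.81 = 107.9 N and must supply an equal counterclockwise moment, so its lever arm about the fulcrum is 282.1 / 107.9 = 2.61 m.
That puts it at 4.89 − 2.61 = 2.28 m from the left end.

x ≈ 2.28 m from the left end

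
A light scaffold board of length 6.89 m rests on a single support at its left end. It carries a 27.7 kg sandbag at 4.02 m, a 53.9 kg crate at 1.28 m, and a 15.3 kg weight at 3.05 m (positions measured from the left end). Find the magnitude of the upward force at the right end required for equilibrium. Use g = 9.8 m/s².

Choose the left end as the axis so the unknown pivot reaction has zero arm there.
Sandbag: 27.7 × 9.8 = 271.5 N down at 4.02 m → arm 4.02 m, τ = 271.5 × 4.02 = 1091 N·m clockwise.
Crate: 53.9 × 9.8 = 528.2 N down at 1.28 m → arm 1.28 m, τ = 528.2 × 1.28 = 676.1 N·m clockwise.
Weight: 15.3 × 9.8 = 149.9 N down at 3.05 m → arm 3.05 m, τ = 149.9 × 3.05 = 457.2 N·m clockwise.
Net moment of the loads = 2224 N·m clockwise.
The upward force F acts at the right end, arm 6.89 m, giving F × 6.89 counterclockwise.
Balancing moments: F × 6.89 = 2224, giving F = 2224 / 6.89 = 323 N.

F ≈ 323 N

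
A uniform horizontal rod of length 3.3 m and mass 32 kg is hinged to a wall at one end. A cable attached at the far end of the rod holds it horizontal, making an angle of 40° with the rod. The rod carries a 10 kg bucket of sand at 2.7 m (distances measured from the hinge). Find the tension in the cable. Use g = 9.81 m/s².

About the hinge:
Beam weight: 32 × 9.81 = 313.9 N down at 1.65 m → arm 1.65 m, τ = 313.9 × 1.65 = 517.9 N·m clockwise.
Bucket of sand: 10 × 9.81 = 98.1 N down at 2.7 m → arm 2.7 m, τ = 98.1 × 2.7 = 264.9 N·m clockwise.
Total clockwise load moment = 782.8 N·m.
The cable tension T acts at 3.3 m; only its component perpendicular to the rod, T sinθ, produces torque. sin 40° = 0.6428.
For rotational equilibrium, T × 3.3 × 0.6428 = 782.8, so T = 782.8 / 2.121 = 369 N.

T ≈ 369 N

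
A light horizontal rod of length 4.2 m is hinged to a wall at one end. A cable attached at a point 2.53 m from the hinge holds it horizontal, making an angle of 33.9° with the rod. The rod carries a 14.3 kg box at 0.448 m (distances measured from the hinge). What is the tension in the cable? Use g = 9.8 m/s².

About the hinge:
Box: 14.3 × 9.8 = 140.1 N down at 0.448 m → arm 0.448 m, τ = 140.1 × 0.448 = 62.76 N·m clockwise.
Total clockwise load moment = 62.76 N·m.
The cable tension T acts at 2.53 m; only its component perpendicular to the rod, T sinθ, produces torque. sin 33.9° = 0.5577.
Setting net torque to zero: T × 2.53 × 0.5577 = 62.76 → T = 62.76 / 1.411 = 44.5 N.

T ≈ 44.5 N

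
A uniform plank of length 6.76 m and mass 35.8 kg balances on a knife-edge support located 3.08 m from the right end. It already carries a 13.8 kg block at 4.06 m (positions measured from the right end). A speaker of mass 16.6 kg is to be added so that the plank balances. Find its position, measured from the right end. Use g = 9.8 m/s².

Sum moments about the knife-edge support (at 3.08 m from the right end) (the support reaction has zero arm there).
Beam weight: 35.8 × 9.8 = 350.8 N down at 3.38 m → arm 0.3 m, τ = 350.8 × 0.3 = 105.2 N·m counterclockwise.
Block: 13.8 × 9.8 = 135.2 N down at 4.06 m → arm 0.98 m, τ = 135.2 × 0.98 = 132.5 N·m counterclockwise.
Net moment of existing loads = 237.7 N·m counterclockwise.
The speaker weighs 16.6 × 9.8 = 162.7 N and must supply an equal clockwise moment, so its lever arm about the knife-edge support is 237.7 / 162.7 = 1.46 m.
That puts it at 3.08 − 1.46 = 1.62 m from the right end.

x ≈ 1.62 m from the right end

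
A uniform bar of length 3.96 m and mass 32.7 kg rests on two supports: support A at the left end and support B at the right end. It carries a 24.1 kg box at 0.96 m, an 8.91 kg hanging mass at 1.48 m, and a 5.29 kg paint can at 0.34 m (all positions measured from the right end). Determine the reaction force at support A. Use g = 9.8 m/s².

R_A ≈ 255 N

Take moments about support B.
Beam weight: 32.7 × 9.8 = 320.5 N down at 1.98 m → arm 1.98 m, τ = 320.5 × 1.98 = 634.6 N·m counterclockwise.
Box: 24.1 × 9.8 = 236.2 N down at 0.96 m → arm 0.96 m, τ = 236.2 × 0.96 = 226.8 N·m counterclockwise.
Hanging mass: 8.91 × 9.8 = 87.32 N down at 1.48 m → arm 1.48 m, τ = 87.32 × 1.48 = 129.2 N·m counterclockwise.
Paint can: 5.29 × 9.8 = 51.84 N down at 0.34 m → arm 0.34 m, τ = 51.84 × 0.34 = 17.63 N·m counterclockwise.
Net load moment about support B = 1008 N·m counterclockwise.
Reaction R at support A is upward at 3.96 m, arm 3.96 m → moment R × 3.96 clockwise.
Setting net torque to zero: R × 3.96 = 1008 → R = 255 N.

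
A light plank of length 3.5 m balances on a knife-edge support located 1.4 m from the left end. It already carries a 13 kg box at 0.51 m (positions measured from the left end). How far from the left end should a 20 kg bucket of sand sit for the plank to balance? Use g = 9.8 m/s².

x ≈ 1.98 m from the left end

Sum moments about the knife-edge support (at 1.4 m from the left end) (the support reaction has zero arm there).
Box: 13 × 9.8 = 127.4 N down at 0.51 m → arm 0.89 m, τ = 127.4 × 0.89 = 113.4 N·m counterclockwise.
Net moment of existing loads = 113.4 N·m counterclockwise.
The bucket of sand weighs 20 × 9.8 = 196 N and must supply an equal clockwise moment, so its lever arm about the knife-edge support is 113.4 / 196 = 0.579 m.
That puts it at 1.4 + 0.579 = 1.98 m from the left end.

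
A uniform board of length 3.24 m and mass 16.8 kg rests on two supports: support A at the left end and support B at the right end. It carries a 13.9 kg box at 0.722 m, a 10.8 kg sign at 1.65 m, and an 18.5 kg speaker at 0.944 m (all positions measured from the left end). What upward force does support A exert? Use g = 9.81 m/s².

R_A ≈ 369 N

Sum moments about support B (its reaction then has zero moment arm).
Beam weight: 16.8 × 9.81 = 164.8 N down at 1.62 m → arm 1.62 m, τ = 164.8 × 1.62 = 267 N·m counterclockwise.
Box: 13.9 × 9.81 = 136.4 N down at 0.722 m → arm 2.518 m, τ = 136.4 × 2.518 = 343.5 N·m counterclockwise.
Sign: 10.8 × 9.81 = 105.9 N down at 1.65 m → arm 1.59 m, τ = 105.9 × 1.59 = 168.4 N·m counterclockwise.
Speaker: 18.5 × 9.81 = 181.5 N down at 0.944 m → arm 2.296 m, τ = 181.5 × 2.296 = 416.7 N·m counterclockwise.
Net load moment about support B = 1196 N·m counterclockwise.
Reaction R at support A is upward at 0 m, arm 3.24 m → moment R × 3.24 clockwise.
For rotational equilibrium, R × 3.24 = 1196, so R = 369 N.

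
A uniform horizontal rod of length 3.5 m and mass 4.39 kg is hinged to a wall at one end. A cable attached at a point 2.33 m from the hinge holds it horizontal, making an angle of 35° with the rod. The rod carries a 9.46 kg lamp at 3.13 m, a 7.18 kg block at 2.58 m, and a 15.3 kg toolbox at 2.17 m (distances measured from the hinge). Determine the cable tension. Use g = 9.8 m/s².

About the hinge:
Beam weight: 4.39 × 9.8 = 43.02 N down at 1.75 m → arm 1.75 m, τ = 43.02 × 1.75 = 75.29 N·m clockwise.
Lamp: 9.46 × 9.8 = 92.71 N down at 3.13 m → arm 3.13 m, τ = 92.71 × 3.13 = 290.2 N·m clockwise.
Block: 7.18 × 9.8 = 70.36 N down at 2.58 m → arm 2.58 m, τ = 70.36 × 2.58 = 181.5 N·m clockwise.
Toolbox: 15.3 × 9.8 = 149.9 N down at 2.17 m → arm 2.17 m, τ = 149.9 × 2.17 = 325.3 N·m clockwise.
Total clockwise load moment = 872.3 N·m.
The cable tension T acts at 2.33 m; only its component perpendicular to the rod, T sinθ, produces torque. sin 35° = 0.5736.
For rotational equilibrium, T × 2.33 × 0.5736 = 872.3, so T = 872.3 / 1.336 = 653 N.

T ≈ 653 N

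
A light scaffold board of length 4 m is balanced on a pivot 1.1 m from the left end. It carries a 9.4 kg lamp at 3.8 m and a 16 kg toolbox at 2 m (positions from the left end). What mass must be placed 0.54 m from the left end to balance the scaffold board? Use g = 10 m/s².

Take moments about the pivot (at 1.1 m from the left end).
Lamp: 9.4 × 10 = 94 N down at 3.8 m → arm 2.7 m, τ = 94 × 2.7 = 253.8 N·m clockwise.
Toolbox: 16 × 10 = 160 N down at 2 m → arm 0.9 m, τ = 160 × 0.9 = 144 N·m clockwise.
Net moment of known loads = 397.8 N·m clockwise.
An unknown mass m at 0.54 m has arm 0.56 m; its moment is m·g·0.56 counterclockwise.
Balancing moments: m × 10 × 0.56 = 397.8, giving m = 397.8 / (10 × 0.56) = 71 kg.

m ≈ 71 kg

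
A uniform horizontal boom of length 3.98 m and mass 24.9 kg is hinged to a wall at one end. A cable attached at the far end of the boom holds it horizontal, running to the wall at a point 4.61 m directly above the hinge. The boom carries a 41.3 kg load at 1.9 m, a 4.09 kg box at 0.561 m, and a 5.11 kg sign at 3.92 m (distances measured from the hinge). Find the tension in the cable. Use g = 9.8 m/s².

T ≈ 489 N

About the hinge:
Beam weight: 24.9 × 9.8 = 244 N down at 1.99 m → arm 1.99 m, τ = 244 × 1.99 = 485.6 N·m clockwise.
Load: 41.3 × 9.8 = 404.7 N down at 1.9 m → arm 1.9 m, τ = 404.7 × 1.9 = 768.9 N·m clockwise.
Box: 4.09 × 9.8 = 40.08 N down at 0.561 m → arm 0.561 m, τ = 40.08 × 0.561 = 22.48 N·m clockwise.
Sign: 5.11 × 9.8 = 50.08 N down at 3.92 m → arm 3.92 m, τ = 50.08 × 3.92 = 196.3 N·m clockwise.
Total clockwise load moment = 1473 N·m.
The cable tension T acts at 3.98 m; only its component perpendicular to the boom, T sinθ, produces torque. sinθ = h/√(h²+d²) = 4.61/√(4.61²+3.98²) = 0.7569.
Στ = 0 ⇒ T × 3.98 × 0.7569 = 1473 ⇒ T = 1473 / 3.012 = 489 N.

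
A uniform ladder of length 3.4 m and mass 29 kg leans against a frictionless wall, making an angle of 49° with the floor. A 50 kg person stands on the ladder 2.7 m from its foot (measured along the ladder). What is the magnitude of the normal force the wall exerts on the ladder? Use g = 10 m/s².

N_wall ≈ 471 N

Take moments about the foot of the ladder.
Ladder weight 29×10 = 290 N acts at 1.7 m along the ladder; its horizontal arm is 1.7·cos49° = 1.115 m → τ = 323.4 N·m clockwise.
Person: 50×10 = 500 N at 2.7 m → arm 1.771 m → τ = 885.5 N·m clockwise.
Wall normal N acts horizontally at the top; its moment arm is the height L sinθ = 3.4·sin49° = 2.566 m, counterclockwise.
For rotational equilibrium, N × 2.566 = 1209, so N = 471 N.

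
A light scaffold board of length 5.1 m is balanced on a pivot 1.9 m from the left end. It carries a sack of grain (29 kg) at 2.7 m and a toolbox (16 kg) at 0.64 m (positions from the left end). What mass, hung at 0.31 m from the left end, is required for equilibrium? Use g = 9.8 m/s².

m ≈ 1.91 kg

Sum moments about the pivot (at 1.9 m from the left end) (the support reaction has zero arm there).
Sack of grain: 29 × 9.8 = 284.2 N down at 2.7 m → arm 0.8 m, τ = 284.2 × 0.8 = 227.4 N·m clockwise.
Toolbox: 16 × 9.8 = 156.8 N down at 0.64 m → arm 1.26 m, τ = 156.8 × 1.26 = 197.6 N·m counterclockwise.
Net moment of known loads = 29.8 N·m clockwise.
An unknown mass m at 0.31 m has arm 1.59 m; its moment is m·g·1.59 counterclockwise.
Balancing moments: m × 9.8 × 1.59 = 29.8, giving m = 29.8 / (9.8 × 1.59) = 1.91 kg.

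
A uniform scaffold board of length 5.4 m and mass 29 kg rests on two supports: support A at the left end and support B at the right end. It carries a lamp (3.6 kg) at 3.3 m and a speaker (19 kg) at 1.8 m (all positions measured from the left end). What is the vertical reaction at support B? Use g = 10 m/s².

Sum moments about support A (its reaction then has zero moment arm).
Beam weight: 29 × 10 = 290 N down at 2.7 m → arm 2.7 m, τ = 290 × 2.7 = 783 N·m clockwise.
Lamp: 3.6 × 10 = 36 N down at 3.3 m → arm 3.3 m, τ = 36 × 3.3 = 118.8 N·m clockwise.
Speaker: 19 × 10 = 190 N down at 1.8 m → arm 1.8 m, τ = 190 × 1.8 = 342 N·m clockwise.
Net load moment about support A = 1244 N·m clockwise.
Reaction R at support B is upward at 5.4 m, arm 5.4 m → moment R × 5.4 counterclockwise.
For rotational equilibrium, R × 5.4 = 1244, so R = 230 N.

R_B ≈ 230 N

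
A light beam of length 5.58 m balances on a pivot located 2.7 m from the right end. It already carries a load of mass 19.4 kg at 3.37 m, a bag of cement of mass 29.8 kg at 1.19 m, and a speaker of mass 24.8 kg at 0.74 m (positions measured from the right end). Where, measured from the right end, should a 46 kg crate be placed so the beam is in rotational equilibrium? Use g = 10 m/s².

Taking torques about the pivot (at 2.7 m from the right end):
Load: 19.4 × 10 = 194 N down at 3.37 m → arm 0.67 m, τ = 194 × 0.67 = 130 N·m counterclockwise.
Bag of cement: 29.8 × 10 = 298 N down at 1.19 m → arm 1.51 m, τ = 298 × 1.51 = 450 N·m clockwise.
Speaker: 24.8 × 10 = 248 N down at 0.74 m → arm 1.96 m, τ = 248 × 1.96 = 486.1 N·m clockwise.
Net moment of existing loads = 806.1 N·m clockwise.
The crate weighs 46 × 10 = 460 N and must supply an equal counterclockwise moment, so its lever arm about the pivot is 806.1 / 460 = 1.75 m.
That puts it at 2.7 + 1.75 = 4.45 m from the right end.

x ≈ 4.45 m from the right end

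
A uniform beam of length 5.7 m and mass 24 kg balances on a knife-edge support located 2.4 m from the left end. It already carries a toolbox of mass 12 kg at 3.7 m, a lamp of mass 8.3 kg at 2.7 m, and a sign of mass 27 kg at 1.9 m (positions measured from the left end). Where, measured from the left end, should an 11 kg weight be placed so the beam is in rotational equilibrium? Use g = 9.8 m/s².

About the knife-edge support (at 2.4 m from the left end):
Beam weight: 24 × 9.8 = 235.2 N down at 2.85 m → arm 0.45 m, τ = 235.2 × 0.45 = 105.8 N·m clockwise.
Toolbox: 12 × 9.8 = 117.6 N down at 3.7 m → arm 1.3 m, τ = 117.6 × 1.3 = 152.9 N·m clockwise.
Lamp: 8.3 × 9.8 = 81.34 N down at 2.7 m → arm 0.3 m, τ = 81.34 × 0.3 = 24.4 N·m clockwise.
Sign: 27 × 9.8 = 264.6 N down at 1.9 m → arm 0.5 m, τ = 264.6 × 0.5 = 132.3 N·m counterclockwise.
Net moment of existing loads = 150.8 N·m clockwise.
The weight weighs 11 × 9.8 = 107.8 N and must supply an equal counterclockwise moment, so its lever arm about the knife-edge support is 150.8 / 107.8 = 1.4 m.
That puts it at 2.4 − 1.4 = 1 m from the left end.

x ≈ 1 m from the left end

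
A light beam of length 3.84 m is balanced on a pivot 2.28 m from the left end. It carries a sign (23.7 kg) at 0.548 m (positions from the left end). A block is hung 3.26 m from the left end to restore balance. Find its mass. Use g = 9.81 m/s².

m ≈ 41.9 kg

About the pivot (at 2.28 m from the left end):
Sign: 23.7 × 9.81 = 232.5 N down at 0.548 m → arm 1.732 m, τ = 232.5 × 1.732 = 402.7 N·m counterclockwise.
Net moment of known loads = 402.7 N·m counterclockwise.
An unknown mass m at 3.26 m has arm 0.98 m; its moment is m·g·0.98 clockwise.
Στ = 0 ⇒ m × 9.81 × 0.98 = 402.7 ⇒ m = 402.7 / (9.81 × 0.98) = 41.9 kg.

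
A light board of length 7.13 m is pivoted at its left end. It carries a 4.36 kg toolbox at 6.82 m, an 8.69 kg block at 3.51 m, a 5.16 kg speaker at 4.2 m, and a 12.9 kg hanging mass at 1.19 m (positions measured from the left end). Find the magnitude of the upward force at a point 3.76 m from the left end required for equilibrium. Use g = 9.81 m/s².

F ≈ 254 N

Sum moments about the left end (the unknown pivot reaction has zero arm there).
Toolbox: 4.36 × 9.81 = 42.77 N down at 6.82 m → arm 6.82 m, τ = 42.77 × 6.82 = 291.7 N·m clockwise.
Block: 8.69 × 9.81 = 85.25 N down at 3.51 m → arm 3.51 m, τ = 85.25 × 3.51 = 299.2 N·m clockwise.
Speaker: 5.16 × 9.81 = 50.62 N down at 4.2 m → arm 4.2 m, τ = 50.62 × 4.2 = 212.6 N·m clockwise.
Hanging mass: 12.9 × 9.81 = 126.5 N down at 1.19 m → arm 1.19 m, τ = 126.5 × 1.19 = 150.5 N·m clockwise.
Net moment of the loads = 954 N·m clockwise.
The upward force F acts at a point 3.76 m from the left end, arm 3.76 m, giving F × 3.76 counterclockwise.
Setting net torque to zero: F × 3.76 = 954 → F = 954 / 3.76 = 254 N.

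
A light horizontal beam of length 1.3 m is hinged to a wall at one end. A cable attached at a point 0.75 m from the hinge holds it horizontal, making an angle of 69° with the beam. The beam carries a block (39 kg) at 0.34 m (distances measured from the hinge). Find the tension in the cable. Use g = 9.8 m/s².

T ≈ 186 N

Taking torques about the hinge:
Block: 39 × 9.8 = 382.2 N down at 0.34 m → arm 0.34 m, τ = 382.2 × 0.34 = 129.9 N·m clockwise.
Total clockwise load moment = 129.9 N·m.
The cable tension T acts at 0.75 m; only its component perpendicular to the beam, T sinθ, produces torque. sin 69° = 0.9336.
Στ = 0 ⇒ T × 0.75 × 0.9336 = 129.9 ⇒ T = 129.9 / 0.7002 = 186 N.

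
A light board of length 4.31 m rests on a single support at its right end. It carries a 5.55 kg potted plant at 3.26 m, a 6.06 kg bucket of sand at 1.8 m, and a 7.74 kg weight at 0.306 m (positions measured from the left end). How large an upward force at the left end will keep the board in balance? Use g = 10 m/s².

Taking torques about the right end:
Potted plant: 5.55 × 10 = 55.5 N down at 3.26 m → arm 1.05 m, τ = 55.5 × 1.05 = 58.28 N·m counterclockwise.
Bucket of sand: 6.06 × 10 = 60.6 N down at 1.8 m → arm 2.51 m, τ = 60.6 × 2.51 = 152.1 N·m counterclockwise.
Weight: 7.74 × 10 = 77.4 N down at 0.306 m → arm 4.004 m, τ = 77.4 × 4.004 = 309.9 N·m counterclockwise.
Net moment of the loads = 520.3 N·m counterclockwise.
The upward force F acts at the left end, arm 4.31 m, giving F × 4.31 clockwise.
Setting net torque to zero: F × 4.31 = 520.3 → F = 520.3 / 4.31 = 121 N.

F ≈ 121 N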